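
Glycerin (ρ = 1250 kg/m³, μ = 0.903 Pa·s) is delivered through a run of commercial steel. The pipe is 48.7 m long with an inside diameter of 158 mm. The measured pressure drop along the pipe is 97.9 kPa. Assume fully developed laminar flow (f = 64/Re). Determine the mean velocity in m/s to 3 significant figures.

V ≈ 1.74 m/s

For laminar flow, f = 64/Re with Re = ρVD/μ, so Darcy-Weisbach reduces to ΔP = 32μLV/D². Solving for V: V = ΔP·D²/(32μL) = 9.79e+04·(0.158)²/(32·0.903·48.7) = 1.737 m/s.
Check: Re = ρVD/μ = 1250·1.737·0.158/0.903 = 379.8 < 2300, so the laminar assumption holds.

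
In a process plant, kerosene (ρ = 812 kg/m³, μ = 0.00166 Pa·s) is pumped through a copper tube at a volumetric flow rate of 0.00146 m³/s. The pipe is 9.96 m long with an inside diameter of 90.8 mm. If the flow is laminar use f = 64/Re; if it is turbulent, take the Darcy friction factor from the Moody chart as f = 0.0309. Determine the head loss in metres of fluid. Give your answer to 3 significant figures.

h_f ≈ 0.00878 m

Cross-sectional area A = πD²/4 = π(0.0908)²/4 = 0.006475 m²; mean velocity V = Q/A = 0.00146/0.006475 = 0.2255 m/s.
Reynolds number Re = ρVD/μ = 812 · 0.2255 · 0.0908 / 0.00166 = 1.001e+04.
Re > 4000 → turbulent; use the Moody-chart value f = 0.0309.
Darcy-Weisbach: ΔP = f(L/D)(ρV²/2) = 0.0309·(9.96/0.0908)·(812·0.2255²/2) = 0.0309·109.7·20.64 = 69.96 Pa.
Head loss h_f = ΔP/(ρg) = 69.96/(812·9.81) = 0.00878 m.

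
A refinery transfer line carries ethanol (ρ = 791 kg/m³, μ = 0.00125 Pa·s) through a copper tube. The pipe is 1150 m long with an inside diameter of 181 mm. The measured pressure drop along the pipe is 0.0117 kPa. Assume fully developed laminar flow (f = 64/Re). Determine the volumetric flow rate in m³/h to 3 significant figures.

Q ≈ 0.772 m³/h

For laminar flow, f = 64/Re with Re = ρVD/μ, so Darcy-Weisbach reduces to ΔP = 32μLV/D². Solving for V: V = ΔP·D²/(32μL) = 11.7·(0.181)²/(32·0.00125·1150) = 0.008333 m/s.
Check: Re = ρVD/μ = 791·0.008333·0.181/0.00125 = 954.4 < 2300, so the laminar assumption holds.
Q = V·A = 0.008333·(π/4·0.181²) = 0.0002144 m³/s = 0.772 m³/h.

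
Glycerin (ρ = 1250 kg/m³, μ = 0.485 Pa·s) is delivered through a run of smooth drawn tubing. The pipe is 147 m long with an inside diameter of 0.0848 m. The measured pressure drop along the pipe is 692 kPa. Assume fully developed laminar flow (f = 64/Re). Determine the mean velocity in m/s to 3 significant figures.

For laminar flow, f = 64/Re with Re = ρVD/μ, so Darcy-Weisbach reduces to ΔP = 32μLV/D². Solving for V: V = ΔP·D²/(32μL) = 6.92e+05·(0.0848)²/(32·0.485·147) = 2.181 m/s.
Check: Re = ρVD/μ = 1250·2.181·0.0848/0.485 = 476.7 < 2300, so the laminar assumption holds.

V ≈ 2.18 m/s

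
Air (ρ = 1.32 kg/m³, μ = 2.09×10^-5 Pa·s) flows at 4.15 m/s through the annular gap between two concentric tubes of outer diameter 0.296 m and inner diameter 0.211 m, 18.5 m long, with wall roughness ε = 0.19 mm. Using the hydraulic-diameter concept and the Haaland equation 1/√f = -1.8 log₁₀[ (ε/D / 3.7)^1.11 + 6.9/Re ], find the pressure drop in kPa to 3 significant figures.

Hydraulic diameter D_h = 4A/P = D_o - D_i = 0.296 - 0.211 = 0.085 m.
Re = ρVD_h/μ = 1.32·4.15·0.085/2.09e-05 = 2.228e+04.
ε/D_h = 0.00019/0.085 = 0.00224; Haaland gives 1/√f = -1.8 log₁₀[0.000267+0.00031] = 5.83, so f = 0.02942.
ΔP = f(L/D_h)(ρV²/2) = 0.02942·18.5/0.085·11.37 = 72.79 Pa.
ΔP = 0.0728 kPa.

ΔP ≈ 0.0728 kPa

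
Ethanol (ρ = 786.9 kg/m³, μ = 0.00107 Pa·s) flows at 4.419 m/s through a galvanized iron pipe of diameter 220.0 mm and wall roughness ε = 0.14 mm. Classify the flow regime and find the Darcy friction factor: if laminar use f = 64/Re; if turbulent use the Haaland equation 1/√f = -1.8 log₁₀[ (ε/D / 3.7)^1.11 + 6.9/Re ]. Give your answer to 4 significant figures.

f ≈ 0.01819

Re = ρVD/μ = 786.9·4.419·0.22/0.00107 = 7.15e+05.
Re > 4000 → turbulent. ε/D = 0.00014/0.22 = 0.000636; Haaland: 1/√f = -1.8 log₁₀[6.63e-05 + 9.65e-06] = 7.415, so f = 0.01819.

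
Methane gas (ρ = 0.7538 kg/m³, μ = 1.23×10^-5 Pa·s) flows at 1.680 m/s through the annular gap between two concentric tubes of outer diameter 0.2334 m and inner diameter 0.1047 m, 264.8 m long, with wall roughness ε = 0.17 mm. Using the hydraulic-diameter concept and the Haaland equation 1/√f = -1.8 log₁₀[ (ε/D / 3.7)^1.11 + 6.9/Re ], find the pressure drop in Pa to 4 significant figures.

ΔP ≈ 67.05 Pa

Hydraulic diameter D_h = 4A/P = D_o - D_i = 0.2334 - 0.1047 = 0.1287 m.
Re = ρVD_h/μ = 0.7538·1.68·0.1287/1.23e-05 = 1.325e+04.
ε/D_h = 0.00017/0.1287 = 0.00132; Haaland gives 1/√f = -1.8 log₁₀[0.000149+0.000521] = 5.713, so f = 0.03064.
ΔP = f(L/D_h)(ρV²/2) = 0.03064·264.8/0.1287·1.064 = 67.05 Pa.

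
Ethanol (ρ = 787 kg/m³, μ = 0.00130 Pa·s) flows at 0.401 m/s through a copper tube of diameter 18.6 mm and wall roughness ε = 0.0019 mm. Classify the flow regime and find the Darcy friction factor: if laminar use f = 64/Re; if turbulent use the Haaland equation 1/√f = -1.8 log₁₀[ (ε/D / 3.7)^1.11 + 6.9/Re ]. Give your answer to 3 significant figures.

f ≈ 0.0390

Re = ρVD/μ = 787·0.401·0.0186/0.0013 = 4515.
Re > 4000 → turbulent. ε/D = 1.9e-06/0.0186 = 0.000102; Haaland: 1/√f = -1.8 log₁₀[8.7e-06 + 0.00153] = 5.064, so f = 0.03899.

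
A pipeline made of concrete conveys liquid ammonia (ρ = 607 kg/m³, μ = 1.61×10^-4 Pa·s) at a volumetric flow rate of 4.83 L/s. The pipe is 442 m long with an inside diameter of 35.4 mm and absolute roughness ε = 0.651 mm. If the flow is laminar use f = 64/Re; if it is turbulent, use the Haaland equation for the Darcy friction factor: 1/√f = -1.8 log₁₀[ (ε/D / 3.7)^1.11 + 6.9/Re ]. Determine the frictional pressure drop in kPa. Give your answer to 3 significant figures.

Q = 4.83 L/s = 4.83/1000 = 0.00483 m³/s.
Cross-sectional area A = πD²/4 = π(0.0354)²/4 = 0.0009842 m²; mean velocity V = Q/A = 0.00483/0.0009842 = 4.907 m/s.
Reynolds number Re = ρVD/μ = 607 · 4.907 · 0.0354 / 0.000161 = 6.55e+05.
Re > 4000 → turbulent. Relative roughness ε/D = 0.000651/0.0354 = 0.0184. Haaland: 1/√f = -1.8 log₁₀[(0.0184/3.7)^1.11 + 6.9/6.55e+05] = -1.8 log₁₀[0.00277 + 1.05e-05] = 4.6, so f = 0.04727.
Darcy-Weisbach: ΔP = f(L/D)(ρV²/2) = 0.04727·(442/0.0354)·(607·4.907²/2) = 0.04727·1.249e+04·7309 = 4.313e+06 Pa.
ΔP = 4.313e+06 Pa = 4310 kPa.

ΔP ≈ 4310 kPa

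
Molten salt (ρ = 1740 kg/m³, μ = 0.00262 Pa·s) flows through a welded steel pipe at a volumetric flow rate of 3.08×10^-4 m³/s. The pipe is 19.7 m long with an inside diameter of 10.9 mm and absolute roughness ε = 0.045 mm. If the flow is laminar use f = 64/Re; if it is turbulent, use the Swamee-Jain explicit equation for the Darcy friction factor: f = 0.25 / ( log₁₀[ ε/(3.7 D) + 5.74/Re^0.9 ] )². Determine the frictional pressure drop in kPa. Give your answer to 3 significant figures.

Cross-sectional area A = πD²/4 = π(0.0109)²/4 = 9.331e-05 m²; mean velocity V = Q/A = 0.000308/9.331e-05 = 3.301 m/s.
Reynolds number Re = ρVD/μ = 1740 · 3.301 · 0.0109 / 0.00262 = 2.389e+04.
Re > 4000 → turbulent. Relative roughness ε/D = 4.5e-05/0.0109 = 0.00413. Swamee-Jain: f = 0.25/(log₁₀[0.00413/3.7 + 5.74/2.389e+04^0.9])² = 0.25/(log₁₀[0.00112 + 0.000658])² = 0.25/(-2.751)² = 0.03303.
Darcy-Weisbach: ΔP = f(L/D)(ρV²/2) = 0.03303·(19.7/0.0109)·(1740·3.301²/2) = 0.03303·1807·9478 = 5.659e+05 Pa.
ΔP = 5.659e+05 Pa = 566 kPa.

ΔP ≈ 566 kPa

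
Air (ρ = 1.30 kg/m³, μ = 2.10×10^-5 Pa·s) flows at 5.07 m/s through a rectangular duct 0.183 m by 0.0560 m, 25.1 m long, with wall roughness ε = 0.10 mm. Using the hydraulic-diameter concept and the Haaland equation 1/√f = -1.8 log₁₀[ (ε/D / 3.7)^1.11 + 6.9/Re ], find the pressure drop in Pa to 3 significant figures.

Hydraulic diameter D_h = 4A/P = 4·(0.183·0.056)/(2·(0.183+0.056)) = 0.04099/0.478 = 0.08576 m.
Re = ρVD_h/μ = 1.3·5.07·0.08576/2.1e-05 = 2.692e+04.
ε/D_h = 0.0001/0.08576 = 0.00117; Haaland gives 1/√f = -1.8 log₁₀[0.00013+0.000256] = 6.144, so f = 0.02649.
ΔP = f(L/D_h)(ρV²/2) = 0.02649·25.1/0.08576·16.71 = 129.6 Pa.

ΔP ≈ 130 Pa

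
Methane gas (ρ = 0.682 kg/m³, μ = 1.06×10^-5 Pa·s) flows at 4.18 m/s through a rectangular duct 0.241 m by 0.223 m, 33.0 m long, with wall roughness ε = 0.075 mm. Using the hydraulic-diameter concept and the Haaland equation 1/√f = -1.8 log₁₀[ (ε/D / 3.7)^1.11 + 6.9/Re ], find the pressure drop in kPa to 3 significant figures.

Hydraulic diameter D_h = 4A/P = 4·(0.241·0.223)/(2·(0.241+0.223)) = 0.215/0.928 = 0.2317 m.
Re = ρVD_h/μ = 0.682·4.18·0.2317/1.06e-05 = 6.23e+04.
ε/D_h = 7.5e-05/0.2317 = 0.000324; Haaland gives 1/√f = -1.8 log₁₀[3.13e-05+0.000111] = 6.926, so f = 0.02085.
ΔP = f(L/D_h)(ρV²/2) = 0.02085·33/0.2317·5.958 = 17.7 Pa.
ΔP = 0.0177 kPa.

ΔP ≈ 0.0177 kPa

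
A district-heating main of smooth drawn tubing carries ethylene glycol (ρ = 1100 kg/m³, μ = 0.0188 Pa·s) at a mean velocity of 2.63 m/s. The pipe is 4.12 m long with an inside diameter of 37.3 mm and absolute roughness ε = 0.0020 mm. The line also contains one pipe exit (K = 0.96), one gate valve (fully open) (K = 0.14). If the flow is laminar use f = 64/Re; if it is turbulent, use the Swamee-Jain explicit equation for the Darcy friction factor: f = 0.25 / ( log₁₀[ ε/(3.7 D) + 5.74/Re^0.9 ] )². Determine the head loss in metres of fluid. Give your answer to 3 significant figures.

Reynolds number Re = ρVD/μ = 1100 · 2.63 · 0.0373 / 0.0188 = 5740.
Re > 4000 → turbulent. Relative roughness ε/D = 2e-06/0.0373 = 5.36e-05. Swamee-Jain: f = 0.25/(log₁₀[5.36e-05/3.7 + 5.74/5740^0.9])² = 0.25/(log₁₀[1.45e-05 + 0.00238])² = 0.25/(-2.621)² = 0.03638.
Total minor-loss coefficient ΣK = 1·0.96 + 1·0.14 = 1.1.
ΔP = [f·L/D + ΣK]·(ρV²/2) = [0.03638·4.12/0.0373 + 1.1]·(1100·2.63²/2) = [4.018 + 1.1]·3804 = 1.947e+04 Pa.
Head loss h_f = ΔP/(ρg) = 1.947e+04/(1100·9.81) = 1.80 m.

h_f ≈ 1.80 m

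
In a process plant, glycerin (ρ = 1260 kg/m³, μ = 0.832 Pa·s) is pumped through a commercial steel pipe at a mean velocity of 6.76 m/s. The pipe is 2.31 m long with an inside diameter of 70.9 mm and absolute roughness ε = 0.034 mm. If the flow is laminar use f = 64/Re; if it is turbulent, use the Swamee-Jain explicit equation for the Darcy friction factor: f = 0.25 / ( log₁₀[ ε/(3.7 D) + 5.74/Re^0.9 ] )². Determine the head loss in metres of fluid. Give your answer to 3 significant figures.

h_f ≈ 6.69 m

Reynolds number Re = ρVD/μ = 1260 · 6.76 · 0.0709 / 0.832 = 725.8.
Re < 2300 → laminar flow, so f = 64/Re = 64/725.8 = 0.08817 (the turbulent correlation is not needed).
Darcy-Weisbach: ΔP = f(L/D)(ρV²/2) = 0.08817·(2.31/0.0709)·(1260·6.76²/2) = 0.08817·32.58·2.879e+04 = 8.271e+04 Pa.
Head loss h_f = ΔP/(ρg) = 8.271e+04/(1260·9.81) = 6.69 m.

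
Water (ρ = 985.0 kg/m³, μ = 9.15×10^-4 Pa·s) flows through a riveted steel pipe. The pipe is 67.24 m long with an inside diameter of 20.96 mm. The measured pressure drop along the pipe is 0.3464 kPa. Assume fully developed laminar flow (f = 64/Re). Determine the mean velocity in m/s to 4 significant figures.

For laminar flow, f = 64/Re with Re = ρVD/μ, so Darcy-Weisbach reduces to ΔP = 32μLV/D². Solving for V: V = ΔP·D²/(32μL) = 346.4·(0.02096)²/(32·0.000915·67.24) = 0.0773 m/s.
Check: Re = ρVD/μ = 985·0.0773·0.02096/0.000915 = 1744 < 2300, so the laminar assumption holds.

V ≈ 0.07730 m/s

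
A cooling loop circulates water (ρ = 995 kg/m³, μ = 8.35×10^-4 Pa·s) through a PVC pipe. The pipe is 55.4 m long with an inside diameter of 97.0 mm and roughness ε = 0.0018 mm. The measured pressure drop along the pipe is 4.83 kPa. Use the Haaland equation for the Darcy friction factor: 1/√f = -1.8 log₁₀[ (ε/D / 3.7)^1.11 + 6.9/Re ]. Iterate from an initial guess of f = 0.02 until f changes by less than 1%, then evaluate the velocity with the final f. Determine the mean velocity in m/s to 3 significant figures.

V ≈ 0.988 m/s

Rearranging Darcy-Weisbach: V = √(2·ΔP·D/(f·L·ρ)). With ε/D = 1.8e-06/0.097 = 1.86e-05, iterate starting from f = 0.02:
  f = 0.02 → V = √(2·4830·0.097/(0.02·55.4·995)) = 0.9219 m/s; Re = ρVD/μ = 1.066e+05; f → 0.01766
  f = 0.01766 → V = 0.981 m/s; Re = 1.134e+05; f → 0.01744
  f = 0.01744 → V = 0.9872 m/s; Re = 1.141e+05; f → 0.01742
Converged (Δf/f < 1%). With the final f = 0.01742: V = √(2·4830·0.097/(0.01742·55.4·995)) = 0.9878 m/s.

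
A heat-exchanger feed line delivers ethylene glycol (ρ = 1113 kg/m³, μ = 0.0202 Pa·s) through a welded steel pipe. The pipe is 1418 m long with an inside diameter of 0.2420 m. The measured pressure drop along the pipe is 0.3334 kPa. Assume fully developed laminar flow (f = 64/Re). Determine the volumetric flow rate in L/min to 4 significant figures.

For laminar flow, f = 64/Re with Re = ρVD/μ, so Darcy-Weisbach reduces to ΔP = 32μLV/D². Solving for V: V = ΔP·D²/(32μL) = 333.4·(0.242)²/(32·0.0202·1418) = 0.0213 m/s.
Check: Re = ρVD/μ = 1113·0.0213·0.242/0.0202 = 284 < 2300, so the laminar assumption holds.
Q = V·A = 0.0213·(π/4·0.242²) = 0.0009798 m³/s = 58.79 L/min.

Q ≈ 58.79 L/min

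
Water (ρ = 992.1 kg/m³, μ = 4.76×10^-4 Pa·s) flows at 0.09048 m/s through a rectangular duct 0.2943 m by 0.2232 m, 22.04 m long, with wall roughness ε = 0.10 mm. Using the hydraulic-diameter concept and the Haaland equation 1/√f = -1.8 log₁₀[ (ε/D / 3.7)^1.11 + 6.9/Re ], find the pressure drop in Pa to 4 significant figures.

Hydraulic diameter D_h = 4A/P = 4·(0.2943·0.2232)/(2·(0.2943+0.2232)) = 0.2628/1.035 = 0.2539 m.
Re = ρVD_h/μ = 992.1·0.09048·0.2539/0.000476 = 4.787e+04.
ε/D_h = 0.0001/0.2539 = 0.000394; Haaland gives 1/√f = -1.8 log₁₀[3.89e-05+0.000144] = 6.727, so f = 0.0221.
ΔP = f(L/D_h)(ρV²/2) = 0.0221·22.04/0.2539·4.061 = 7.79 Pa.

ΔP ≈ 7.790 Pa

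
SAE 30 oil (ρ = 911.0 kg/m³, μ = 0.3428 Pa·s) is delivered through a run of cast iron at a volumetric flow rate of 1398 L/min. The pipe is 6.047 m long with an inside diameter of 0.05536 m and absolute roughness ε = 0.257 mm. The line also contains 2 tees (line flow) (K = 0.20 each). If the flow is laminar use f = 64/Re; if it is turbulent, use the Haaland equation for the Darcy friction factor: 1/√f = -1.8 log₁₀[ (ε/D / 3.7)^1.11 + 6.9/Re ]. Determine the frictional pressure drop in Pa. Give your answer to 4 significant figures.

Q = 1398 L/min = 1398/60000 = 0.0233 m³/s.
Cross-sectional area A = πD²/4 = π(0.05536)²/4 = 0.002407 m²; mean velocity V = Q/A = 0.0233/0.002407 = 9.68 m/s.
Reynolds number Re = ρVD/μ = 911 · 9.68 · 0.05536 / 0.343 = 1424.
Re < 2300 → laminar flow, so f = 64/Re = 64/1424 = 0.04494 (the turbulent correlation is not needed).
Total minor-loss coefficient ΣK = 2·0.2 = 0.4.
ΔP = [f·L/D + ΣK]·(ρV²/2) = [0.04494·6.047/0.05536 + 0.4]·(911·9.68²/2) = [4.909 + 0.4]·4.268e+04 = 2.266e+05 Pa.

ΔP ≈ 226600 Pa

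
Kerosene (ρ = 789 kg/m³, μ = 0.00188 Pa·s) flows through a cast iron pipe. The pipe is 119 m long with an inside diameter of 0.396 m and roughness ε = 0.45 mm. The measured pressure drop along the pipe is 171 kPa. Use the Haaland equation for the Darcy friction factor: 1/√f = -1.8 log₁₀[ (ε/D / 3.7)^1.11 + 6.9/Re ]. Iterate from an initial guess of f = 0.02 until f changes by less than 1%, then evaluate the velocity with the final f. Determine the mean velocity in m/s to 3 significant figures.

Rearranging Darcy-Weisbach: V = √(2·ΔP·D/(f·L·ρ)). With ε/D = 0.00045/0.396 = 0.00114, iterate starting from f = 0.02:
  f = 0.02 → V = √(2·1.71e+05·0.396/(0.02·119·789)) = 8.492 m/s; Re = ρVD/μ = 1.411e+06; f → 0.02047
  f = 0.02047 → V = 8.393 m/s; Re = 1.395e+06; f → 0.02048
Converged (Δf/f < 1%). With the final f = 0.02048: V = √(2·1.71e+05·0.396/(0.02048·119·789)) = 8.393 m/s.

V ≈ 8.39 m/s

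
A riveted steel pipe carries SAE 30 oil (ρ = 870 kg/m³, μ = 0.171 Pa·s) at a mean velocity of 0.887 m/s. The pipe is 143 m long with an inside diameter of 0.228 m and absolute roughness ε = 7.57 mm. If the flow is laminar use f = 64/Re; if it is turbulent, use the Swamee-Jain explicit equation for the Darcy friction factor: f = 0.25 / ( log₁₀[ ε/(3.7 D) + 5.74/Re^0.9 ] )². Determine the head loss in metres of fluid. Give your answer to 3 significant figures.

h_f ≈ 1.56 m

Reynolds number Re = ρVD/μ = 870 · 0.887 · 0.228 / 0.171 = 1029.
Re < 2300 → laminar flow, so f = 64/Re = 64/1029 = 0.0622 (the turbulent correlation is not needed).
Darcy-Weisbach: ΔP = f(L/D)(ρV²/2) = 0.0622·(143/0.228)·(870·0.887²/2) = 0.0622·627.2·342.2 = 1.335e+04 Pa.
Head loss h_f = ΔP/(ρg) = 1.335e+04/(870·9.81) = 1.56 m.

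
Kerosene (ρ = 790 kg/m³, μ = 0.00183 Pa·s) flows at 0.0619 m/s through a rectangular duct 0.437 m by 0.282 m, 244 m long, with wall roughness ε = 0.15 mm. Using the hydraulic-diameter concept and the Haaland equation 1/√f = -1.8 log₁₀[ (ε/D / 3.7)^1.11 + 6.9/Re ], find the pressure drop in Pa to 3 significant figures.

Hydraulic diameter D_h = 4A/P = 4·(0.437·0.282)/(2·(0.437+0.282)) = 0.4929/1.438 = 0.3428 m.
Re = ρVD_h/μ = 790·0.0619·0.3428/0.00183 = 9160.
ε/D_h = 0.00015/0.3428 = 0.000438; Haaland gives 1/√f = -1.8 log₁₀[4.37e-05+0.000753] = 5.577, so f = 0.03215.
ΔP = f(L/D_h)(ρV²/2) = 0.03215·244/0.3428·1.513 = 34.63 Pa.

ΔP ≈ 34.6 Pa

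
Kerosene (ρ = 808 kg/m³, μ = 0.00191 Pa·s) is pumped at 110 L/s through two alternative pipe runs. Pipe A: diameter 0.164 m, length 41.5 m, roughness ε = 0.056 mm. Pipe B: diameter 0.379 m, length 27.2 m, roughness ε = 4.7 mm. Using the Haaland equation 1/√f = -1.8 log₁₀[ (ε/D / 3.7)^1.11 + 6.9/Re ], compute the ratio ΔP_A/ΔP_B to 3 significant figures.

Pipe A: V = Q/A = 0.11/0.02112 = 5.207 m/s; Re = 3.613e+05; ε/D = 0.000341; Haaland → f = 0.01684; ΔP_A = f(L/D)(ρV²/2) = 4.668e+04 Pa.
Pipe B: V = Q/A = 0.11/0.1128 = 0.975 m/s; Re = 1.563e+05; ε/D = 0.0124; Haaland → f = 0.04122; ΔP_B = f(L/D)(ρV²/2) = 1136 Pa.
ΔP_A/ΔP_B = 4.668e+04/1136 = 41.1.

ΔP_A/ΔP_B ≈ 41.1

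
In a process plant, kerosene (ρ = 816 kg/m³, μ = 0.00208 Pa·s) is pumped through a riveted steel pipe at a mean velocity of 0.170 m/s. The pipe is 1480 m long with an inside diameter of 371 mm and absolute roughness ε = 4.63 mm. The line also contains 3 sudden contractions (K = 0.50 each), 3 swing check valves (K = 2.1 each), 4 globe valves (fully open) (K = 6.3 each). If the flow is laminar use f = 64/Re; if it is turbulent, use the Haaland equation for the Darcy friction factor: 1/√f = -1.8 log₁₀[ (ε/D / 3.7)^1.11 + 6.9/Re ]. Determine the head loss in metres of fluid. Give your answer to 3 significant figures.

h_f ≈ 0.301 m

Reynolds number Re = ρVD/μ = 816 · 0.17 · 0.371 / 0.00208 = 2.474e+04.
Re > 4000 → turbulent. Relative roughness ε/D = 0.00463/0.371 = 0.0125. Haaland: 1/√f = -1.8 log₁₀[(0.0125/3.7)^1.11 + 6.9/2.474e+04] = -1.8 log₁₀[0.0018 + 0.000279] = 4.827, so f = 0.04292.
Total minor-loss coefficient ΣK = 3·0.5 + 3·2.1 + 4·6.3 = 33.
ΔP = [f·L/D + ΣK]·(ρV²/2) = [0.04292·1480/0.371 + 33]·(816·0.17²/2) = [171.2 + 33]·11.79 = 2408 Pa.
Head loss h_f = ΔP/(ρg) = 2408/(816·9.81) = 0.301 m.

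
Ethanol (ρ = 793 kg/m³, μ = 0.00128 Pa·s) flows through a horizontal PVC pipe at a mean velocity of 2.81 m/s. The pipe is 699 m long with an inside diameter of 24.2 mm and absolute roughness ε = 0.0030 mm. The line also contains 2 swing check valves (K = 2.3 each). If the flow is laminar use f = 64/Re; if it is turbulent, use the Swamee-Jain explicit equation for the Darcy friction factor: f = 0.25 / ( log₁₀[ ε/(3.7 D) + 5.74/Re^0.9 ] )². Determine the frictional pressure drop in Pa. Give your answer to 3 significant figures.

Reynolds number Re = ρVD/μ = 793 · 2.81 · 0.0242 / 0.00128 = 4.213e+04.
Re > 4000 → turbulent. Relative roughness ε/D = 3e-06/0.0242 = 0.000124. Swamee-Jain: f = 0.25/(log₁₀[0.000124/3.7 + 5.74/4.213e+04^0.9])² = 0.25/(log₁₀[3.35e-05 + 0.000395])² = 0.25/(-3.368)² = 0.02204.
Total minor-loss coefficient ΣK = 2·2.3 = 4.6.
ΔP = [f·L/D + ΣK]·(ρV²/2) = [0.02204·699/0.0242 + 4.6]·(793·2.81²/2) = [636.6 + 4.6]·3131 = 2.008e+06 Pa.

ΔP ≈ 2.01×10^6 Pa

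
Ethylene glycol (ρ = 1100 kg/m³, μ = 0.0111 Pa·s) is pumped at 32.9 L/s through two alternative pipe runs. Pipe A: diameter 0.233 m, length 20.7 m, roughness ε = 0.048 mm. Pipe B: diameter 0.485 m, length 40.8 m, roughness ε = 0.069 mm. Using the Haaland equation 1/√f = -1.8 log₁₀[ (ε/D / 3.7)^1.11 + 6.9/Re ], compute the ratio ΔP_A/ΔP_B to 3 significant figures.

ΔP_A/ΔP_B ≈ 16.4

Pipe A: V = Q/A = 0.0329/0.04264 = 0.7716 m/s; Re = 1.782e+04; ε/D = 0.000206; Haaland → f = 0.02684; ΔP_A = f(L/D)(ρV²/2) = 780.7 Pa.
Pipe B: V = Q/A = 0.0329/0.1847 = 0.1781 m/s; Re = 8559; ε/D = 0.000142; Haaland → f = 0.03239; ΔP_B = f(L/D)(ρV²/2) = 47.53 Pa.
ΔP_A/ΔP_B = 780.7/47.53 = 16.4.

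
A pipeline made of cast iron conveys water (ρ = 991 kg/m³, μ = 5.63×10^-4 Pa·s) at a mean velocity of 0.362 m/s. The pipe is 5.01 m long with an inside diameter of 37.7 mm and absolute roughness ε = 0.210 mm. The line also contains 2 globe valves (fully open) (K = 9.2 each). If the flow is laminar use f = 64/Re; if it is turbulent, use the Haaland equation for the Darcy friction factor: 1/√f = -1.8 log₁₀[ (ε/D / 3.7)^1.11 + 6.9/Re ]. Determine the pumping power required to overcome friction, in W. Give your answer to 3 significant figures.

P ≈ 0.603 W

Reynolds number Re = ρVD/μ = 991 · 0.362 · 0.0377 / 0.000563 = 2.402e+04.
Re > 4000 → turbulent. Relative roughness ε/D = 0.00021/0.0377 = 0.00557. Haaland: 1/√f = -1.8 log₁₀[(0.00557/3.7)^1.11 + 6.9/2.402e+04] = -1.8 log₁₀[0.000737 + 0.000287] = 5.382, so f = 0.03453.
Total minor-loss coefficient ΣK = 2·9.2 = 18.4.
ΔP = [f·L/D + ΣK]·(ρV²/2) = [0.03453·5.01/0.0377 + 18.4]·(991·0.362²/2) = [4.589 + 18.4]·64.93 = 1493 Pa.
Q = V·A = 0.362·0.001116 = 0.0004041 m³/s.
Pumping power P = QΔP = 0.0004041·1493 = 0.6032 W = 0.603 W.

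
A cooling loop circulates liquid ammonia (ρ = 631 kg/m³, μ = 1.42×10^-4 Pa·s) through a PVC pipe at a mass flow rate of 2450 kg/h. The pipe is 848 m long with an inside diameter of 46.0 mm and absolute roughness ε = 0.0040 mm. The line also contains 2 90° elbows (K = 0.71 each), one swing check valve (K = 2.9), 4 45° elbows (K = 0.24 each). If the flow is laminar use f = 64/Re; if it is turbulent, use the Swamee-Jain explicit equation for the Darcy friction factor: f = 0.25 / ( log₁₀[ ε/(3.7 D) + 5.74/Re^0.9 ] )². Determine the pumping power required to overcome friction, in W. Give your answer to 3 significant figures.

ṁ = 2450 kg/h = 2450/3600 = 0.6806 kg/s.
A = πD²/4 = π(0.046)²/4 = 0.001662 m²; mean velocity V = ṁ/(ρA) = 0.6806/(631 · 0.001662) = 0.649 m/s.
Reynolds number Re = ρVD/μ = 631 · 0.649 · 0.046 / 0.000142 = 1.327e+05.
Re > 4000 → turbulent. Relative roughness ε/D = 4e-06/0.046 = 8.7e-05. Swamee-Jain: f = 0.25/(log₁₀[8.7e-05/3.7 + 5.74/1.327e+05^0.9])² = 0.25/(log₁₀[2.35e-05 + 0.000141])² = 0.25/(-3.784)² = 0.01746.
Total minor-loss coefficient ΣK = 2·0.71 + 1·2.9 + 4·0.24 = 5.28.
ΔP = [f·L/D + ΣK]·(ρV²/2) = [0.01746·848/0.046 + 5.28]·(631·0.649²/2) = [321.8 + 5.28]·132.9 = 4.346e+04 Pa.
Q = ṁ/ρ = 0.6806/631 = 0.001079 m³/s.
Pumping power P = QΔP = 0.001079·4.346e+04 = 46.87 W = 46.9 W.

P ≈ 46.9 W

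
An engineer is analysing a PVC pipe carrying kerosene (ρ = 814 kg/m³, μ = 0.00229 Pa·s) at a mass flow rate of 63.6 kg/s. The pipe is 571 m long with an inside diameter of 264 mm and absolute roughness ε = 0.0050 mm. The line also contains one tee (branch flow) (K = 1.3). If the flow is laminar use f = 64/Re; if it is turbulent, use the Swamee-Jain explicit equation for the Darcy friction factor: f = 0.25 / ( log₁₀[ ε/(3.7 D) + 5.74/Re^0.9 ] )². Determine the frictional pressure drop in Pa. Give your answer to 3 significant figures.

A = πD²/4 = π(0.264)²/4 = 0.05474 m²; mean velocity V = ṁ/(ρA) = 63.6/(814 · 0.05474) = 1.427 m/s.
Reynolds number Re = ρVD/μ = 814 · 1.427 · 0.264 / 0.00229 = 1.339e+05.
Re > 4000 → turbulent. Relative roughness ε/D = 5e-06/0.264 = 1.89e-05. Swamee-Jain: f = 0.25/(log₁₀[1.89e-05/3.7 + 5.74/1.339e+05^0.9])² = 0.25/(log₁₀[5.12e-06 + 0.00014])² = 0.25/(-3.84)² = 0.01696.
Total minor-loss coefficient ΣK = 1·1.3 = 1.3.
ΔP = [f·L/D + ΣK]·(ρV²/2) = [0.01696·571/0.264 + 1.3]·(814·1.427²/2) = [36.68 + 1.3]·829.2 = 3.149e+04 Pa.

ΔP ≈ 31500 Pa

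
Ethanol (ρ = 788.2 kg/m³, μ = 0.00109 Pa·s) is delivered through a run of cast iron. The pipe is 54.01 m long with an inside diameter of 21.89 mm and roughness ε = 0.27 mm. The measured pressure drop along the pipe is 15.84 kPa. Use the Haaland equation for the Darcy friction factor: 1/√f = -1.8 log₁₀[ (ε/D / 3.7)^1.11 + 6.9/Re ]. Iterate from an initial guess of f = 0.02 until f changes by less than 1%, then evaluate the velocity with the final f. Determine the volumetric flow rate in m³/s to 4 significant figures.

Q ≈ 2.248×10^-4 m³/s

Rearranging Darcy-Weisbach: V = √(2·ΔP·D/(f·L·ρ)). With ε/D = 0.00027/0.02189 = 0.0123, iterate starting from f = 0.02:
  f = 0.02 → V = √(2·1.584e+04·0.02189/(0.02·54.01·788.2)) = 0.9025 m/s; Re = ρVD/μ = 1.429e+04; f → 0.04411
  f = 0.04411 → V = 0.6077 m/s; Re = 9620; f → 0.04557
  f = 0.04557 → V = 0.5979 m/s; Re = 9464; f → 0.04564
Converged (Δf/f < 1%). With the final f = 0.04564: V = √(2·1.584e+04·0.02189/(0.04564·54.01·788.2)) = 0.5974 m/s.
Q = V·A = 0.5974·(π/4·0.02189²) = 0.0002248 m³/s = 2.248×10^-4 m³/s.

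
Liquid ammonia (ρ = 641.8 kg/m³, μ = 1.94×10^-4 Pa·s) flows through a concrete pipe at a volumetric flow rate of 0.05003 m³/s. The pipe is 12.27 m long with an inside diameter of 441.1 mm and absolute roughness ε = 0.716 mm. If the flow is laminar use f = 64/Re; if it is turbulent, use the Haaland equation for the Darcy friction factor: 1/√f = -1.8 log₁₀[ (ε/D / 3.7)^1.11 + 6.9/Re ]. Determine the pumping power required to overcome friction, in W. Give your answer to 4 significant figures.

Cross-sectional area A = πD²/4 = π(0.4411)²/4 = 0.1528 m²; mean velocity V = Q/A = 0.05003/0.1528 = 0.3274 m/s.
Reynolds number Re = ρVD/μ = 641.8 · 0.3274 · 0.4411 / 0.000194 = 4.778e+05.
Re > 4000 → turbulent. Relative roughness ε/D = 0.000716/0.4411 = 0.00162. Haaland: 1/√f = -1.8 log₁₀[(0.00162/3.7)^1.11 + 6.9/4.778e+05] = -1.8 log₁₀[0.000187 + 1.44e-05] = 6.651, so f = 0.02261.
Darcy-Weisbach: ΔP = f(L/D)(ρV²/2) = 0.02261·(12.27/0.4411)·(641.8·0.3274²/2) = 0.02261·27.82·34.4 = 21.63 Pa.
Pumping power P = QΔP = 0.05003·21.63 = 1.0821 W = 1.082 W.

P ≈ 1.082 W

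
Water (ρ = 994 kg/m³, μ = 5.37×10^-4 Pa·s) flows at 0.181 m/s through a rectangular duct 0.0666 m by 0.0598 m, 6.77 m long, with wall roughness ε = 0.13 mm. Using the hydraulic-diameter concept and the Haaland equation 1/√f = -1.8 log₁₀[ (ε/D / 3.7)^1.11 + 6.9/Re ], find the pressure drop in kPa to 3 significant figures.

ΔP ≈ 0.0513 kPa

Hydraulic diameter D_h = 4A/P = 4·(0.0666·0.0598)/(2·(0.0666+0.0598)) = 0.01593/0.2528 = 0.06302 m.
Re = ρVD_h/μ = 994·0.181·0.06302/0.000537 = 2.111e+04.
ε/D_h = 0.00013/0.06302 = 0.00206; Haaland gives 1/√f = -1.8 log₁₀[0.000245+0.000327] = 5.838, so f = 0.02935.
ΔP = f(L/D_h)(ρV²/2) = 0.02935·6.77/0.06302·16.28 = 51.33 Pa.
ΔP = 0.0513 kPa.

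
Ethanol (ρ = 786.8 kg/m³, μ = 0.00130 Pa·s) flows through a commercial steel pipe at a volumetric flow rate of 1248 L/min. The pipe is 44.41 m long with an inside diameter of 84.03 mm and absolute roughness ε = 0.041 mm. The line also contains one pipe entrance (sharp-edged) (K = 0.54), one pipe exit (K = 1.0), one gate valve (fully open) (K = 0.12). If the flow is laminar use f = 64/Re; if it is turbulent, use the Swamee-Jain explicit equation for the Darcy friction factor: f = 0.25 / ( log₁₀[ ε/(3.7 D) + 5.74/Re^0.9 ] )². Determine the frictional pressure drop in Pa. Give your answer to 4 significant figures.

Q = 1248 L/min = 1248/60000 = 0.0208 m³/s.
Cross-sectional area A = πD²/4 = π(0.08403)²/4 = 0.005546 m²; mean velocity V = Q/A = 0.0208/0.005546 = 3.751 m/s.
Reynolds number Re = ρVD/μ = 786.8 · 3.751 · 0.08403 / 0.0013 = 1.907e+05.
Re > 4000 → turbulent. Relative roughness ε/D = 4.1e-05/0.08403 = 0.000488. Swamee-Jain: f = 0.25/(log₁₀[0.000488/3.7 + 5.74/1.907e+05^0.9])² = 0.25/(log₁₀[0.000132 + 0.000102])² = 0.25/(-3.632)² = 0.01895.
Total minor-loss coefficient ΣK = 1·0.54 + 1·1 + 1·0.12 = 1.66.
ΔP = [f·L/D + ΣK]·(ρV²/2) = [0.01895·44.41/0.08403 + 1.66]·(786.8·3.751²/2) = [10.02 + 1.66]·5534 = 6.462e+04 Pa.

ΔP ≈ 64620 Pa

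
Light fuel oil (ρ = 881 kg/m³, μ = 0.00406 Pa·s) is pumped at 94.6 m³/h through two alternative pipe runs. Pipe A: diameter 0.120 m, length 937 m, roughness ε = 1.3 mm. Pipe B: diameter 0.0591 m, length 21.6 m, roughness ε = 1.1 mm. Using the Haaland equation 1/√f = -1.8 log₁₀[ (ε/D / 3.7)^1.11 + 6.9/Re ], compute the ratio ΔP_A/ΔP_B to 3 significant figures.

ΔP_A/ΔP_B ≈ 1.05

Pipe A: V = Q/A = 0.02628/0.01131 = 2.323 m/s; Re = 6.05e+04; ε/D = 0.0108; Haaland → f = 0.0399; ΔP_A = f(L/D)(ρV²/2) = 7.41e+05 Pa.
Pipe B: V = Q/A = 0.02628/0.002743 = 9.579 m/s; Re = 1.228e+05; ε/D = 0.0186; Haaland → f = 0.04774; ΔP_B = f(L/D)(ρV²/2) = 7.053e+05 Pa.
ΔP_A/ΔP_B = 7.41e+05/7.053e+05 = 1.05.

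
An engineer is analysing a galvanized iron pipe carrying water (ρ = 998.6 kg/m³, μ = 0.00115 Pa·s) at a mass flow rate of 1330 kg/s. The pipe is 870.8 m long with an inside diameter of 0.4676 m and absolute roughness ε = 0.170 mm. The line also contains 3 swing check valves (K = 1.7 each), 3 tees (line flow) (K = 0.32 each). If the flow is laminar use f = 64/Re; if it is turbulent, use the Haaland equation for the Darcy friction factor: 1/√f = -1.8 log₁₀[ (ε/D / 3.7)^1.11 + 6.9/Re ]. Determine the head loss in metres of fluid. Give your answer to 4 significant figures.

A = πD²/4 = π(0.4676)²/4 = 0.1717 m²; mean velocity V = ṁ/(ρA) = 1330/(998.6 · 0.1717) = 7.756 m/s.
Reynolds number Re = ρVD/μ = 998.6 · 7.756 · 0.4676 / 0.00115 = 3.149e+06.
Re > 4000 → turbulent. Relative roughness ε/D = 0.00017/0.4676 = 0.000364. Haaland: 1/√f = -1.8 log₁₀[(0.000364/3.7)^1.11 + 6.9/3.149e+06] = -1.8 log₁₀[3.56e-05 + 2.19e-06] = 7.961, so f = 0.01578.
Total minor-loss coefficient ΣK = 3·1.7 + 3·0.32 = 6.06.
ΔP = [f·L/D + ΣK]·(ρV²/2) = [0.01578·870.8/0.4676 + 6.06]·(998.6·7.756²/2) = [29.39 + 6.06]·3.003e+04 = 1.065e+06 Pa.
Head loss h_f = ΔP/(ρg) = 1.065e+06/(998.6·9.81) = 108.7 m.

h_f ≈ 108.7 m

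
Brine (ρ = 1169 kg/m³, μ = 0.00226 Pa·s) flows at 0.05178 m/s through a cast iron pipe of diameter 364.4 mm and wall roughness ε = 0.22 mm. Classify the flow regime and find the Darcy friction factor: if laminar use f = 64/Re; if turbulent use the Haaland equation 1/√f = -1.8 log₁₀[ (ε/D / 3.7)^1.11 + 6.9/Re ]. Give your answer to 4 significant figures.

Re = ρVD/μ = 1169·0.05178·0.3644/0.00226 = 9760.
Re > 4000 → turbulent. ε/D = 0.00022/0.3644 = 0.000604; Haaland: 1/√f = -1.8 log₁₀[6.25e-05 + 0.000707] = 5.605, so f = 0.03183.

f ≈ 0.03183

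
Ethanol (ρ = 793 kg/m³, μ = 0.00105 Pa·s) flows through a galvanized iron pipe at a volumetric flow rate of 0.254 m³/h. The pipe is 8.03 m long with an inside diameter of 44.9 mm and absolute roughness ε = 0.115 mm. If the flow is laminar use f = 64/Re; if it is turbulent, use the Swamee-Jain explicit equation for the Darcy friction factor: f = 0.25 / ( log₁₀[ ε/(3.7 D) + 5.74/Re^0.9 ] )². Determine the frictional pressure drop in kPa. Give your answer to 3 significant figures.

Q = 0.254 m³/h = 0.254/3600 = 7.056e-05 m³/s.
Cross-sectional area A = πD²/4 = π(0.0449)²/4 = 0.001583 m²; mean velocity V = Q/A = 7.056e-05/0.001583 = 0.04456 m/s.
Reynolds number Re = ρVD/μ = 793 · 0.04456 · 0.0449 / 0.00105 = 1511.
Re < 2300 → laminar flow, so f = 64/Re = 64/1511 = 0.04235 (the turbulent correlation is not needed).
Darcy-Weisbach: ΔP = f(L/D)(ρV²/2) = 0.04235·(8.03/0.0449)·(793·0.04456²/2) = 0.04235·178.8·0.7873 = 5.964 Pa.
ΔP = 5.964 Pa = 0.00596 kPa.

ΔP ≈ 0.00596 kPa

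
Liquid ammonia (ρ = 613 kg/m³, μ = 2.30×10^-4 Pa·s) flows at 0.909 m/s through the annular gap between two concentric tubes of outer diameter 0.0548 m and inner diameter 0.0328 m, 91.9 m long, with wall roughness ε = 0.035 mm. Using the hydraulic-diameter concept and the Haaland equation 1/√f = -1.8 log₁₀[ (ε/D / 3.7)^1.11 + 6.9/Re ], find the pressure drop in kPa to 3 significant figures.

ΔP ≈ 26.6 kPa

Hydraulic diameter D_h = 4A/P = D_o - D_i = 0.0548 - 0.0328 = 0.022 m.
Re = ρVD_h/μ = 613·0.909·0.022/0.00023 = 5.33e+04.
ε/D_h = 3.5e-05/0.022 = 0.00159; Haaland gives 1/√f = -1.8 log₁₀[0.000183+0.000129] = 6.309, so f = 0.02513.
ΔP = f(L/D_h)(ρV²/2) = 0.02513·91.9/0.022·253.3 = 2.658e+04 Pa.
ΔP = 26.6 kPa.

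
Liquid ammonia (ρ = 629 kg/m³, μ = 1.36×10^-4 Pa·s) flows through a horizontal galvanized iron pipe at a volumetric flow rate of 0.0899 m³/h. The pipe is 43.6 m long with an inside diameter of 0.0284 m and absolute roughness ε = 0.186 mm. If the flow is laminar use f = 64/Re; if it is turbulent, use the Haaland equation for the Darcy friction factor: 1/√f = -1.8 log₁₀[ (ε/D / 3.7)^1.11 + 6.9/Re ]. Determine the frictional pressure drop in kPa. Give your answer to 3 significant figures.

Q = 0.0899 m³/h = 0.0899/3600 = 2.497e-05 m³/s.
Cross-sectional area A = πD²/4 = π(0.0284)²/4 = 0.0006335 m²; mean velocity V = Q/A = 2.497e-05/0.0006335 = 0.03942 m/s.
Reynolds number Re = ρVD/μ = 629 · 0.03942 · 0.0284 / 0.000136 = 5178.
Re > 4000 → turbulent. Relative roughness ε/D = 0.000186/0.0284 = 0.00655. Haaland: 1/√f = -1.8 log₁₀[(0.00655/3.7)^1.11 + 6.9/5178] = -1.8 log₁₀[0.000882 + 0.00133] = 4.779, so f = 0.04379.
Darcy-Weisbach: ΔP = f(L/D)(ρV²/2) = 0.04379·(43.6/0.0284)·(629·0.03942²/2) = 0.04379·1535·0.4887 = 32.86 Pa.
ΔP = 32.86 Pa = 0.0329 kPa.

ΔP ≈ 0.0329 kPa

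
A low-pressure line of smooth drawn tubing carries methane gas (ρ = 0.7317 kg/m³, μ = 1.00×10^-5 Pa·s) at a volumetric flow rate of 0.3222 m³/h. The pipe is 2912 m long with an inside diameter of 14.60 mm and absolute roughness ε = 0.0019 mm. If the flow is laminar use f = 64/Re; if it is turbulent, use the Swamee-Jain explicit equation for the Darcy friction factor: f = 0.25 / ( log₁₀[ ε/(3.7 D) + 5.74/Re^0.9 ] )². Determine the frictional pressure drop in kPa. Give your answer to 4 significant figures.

Q = 0.3222 m³/h = 0.3222/3600 = 8.95e-05 m³/s.
Cross-sectional area A = πD²/4 = π(0.0146)²/4 = 0.0001674 m²; mean velocity V = Q/A = 8.95e-05/0.0001674 = 0.5346 m/s.
Reynolds number Re = ρVD/μ = 0.7317 · 0.5346 · 0.0146 / 1e-05 = 571.1.
Re < 2300 → laminar flow, so f = 64/Re = 64/571.1 = 0.1121 (the turbulent correlation is not needed).
Darcy-Weisbach: ΔP = f(L/D)(ρV²/2) = 0.1121·(2912/0.0146)·(0.7317·0.5346²/2) = 0.1121·1.995e+05·0.1046 = 2337 Pa.
ΔP = 2337 Pa = 2.337 kPa.

ΔP ≈ 2.337 kPa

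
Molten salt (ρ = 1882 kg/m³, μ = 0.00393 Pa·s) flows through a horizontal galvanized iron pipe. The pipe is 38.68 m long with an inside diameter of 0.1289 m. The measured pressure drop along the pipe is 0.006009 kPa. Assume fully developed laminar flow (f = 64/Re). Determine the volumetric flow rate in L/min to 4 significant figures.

Q ≈ 16.07 L/min

For laminar flow, f = 64/Re with Re = ρVD/μ, so Darcy-Weisbach reduces to ΔP = 32μLV/D². Solving for V: V = ΔP·D²/(32μL) = 6.009·(0.1289)²/(32·0.00393·38.68) = 0.02052 m/s.
Check: Re = ρVD/μ = 1882·0.02052·0.1289/0.00393 = 1267 < 2300, so the laminar assumption holds.
Q = V·A = 0.02052·(π/4·0.1289²) = 0.0002678 m³/s = 16.07 L/min.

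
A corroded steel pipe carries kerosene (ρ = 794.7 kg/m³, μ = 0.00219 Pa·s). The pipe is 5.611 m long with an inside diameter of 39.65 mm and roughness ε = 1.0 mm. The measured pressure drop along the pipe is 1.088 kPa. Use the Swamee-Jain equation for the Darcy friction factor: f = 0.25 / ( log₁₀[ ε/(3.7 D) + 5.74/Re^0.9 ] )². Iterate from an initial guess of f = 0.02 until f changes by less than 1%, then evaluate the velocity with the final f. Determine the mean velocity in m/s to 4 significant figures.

V ≈ 0.5757 m/s

Rearranging Darcy-Weisbach: V = √(2·ΔP·D/(f·L·ρ)). With ε/D = 0.001/0.03965 = 0.0252, iterate starting from f = 0.02:
  f = 0.02 → V = √(2·1088·0.03965/(0.02·5.611·794.7)) = 0.9836 m/s; Re = ρVD/μ = 1.415e+04; f → 0.05648
  f = 0.05648 → V = 0.5853 m/s; Re = 8422; f → 0.05831
  f = 0.05831 → V = 0.576 m/s; Re = 8288; f → 0.05838
Converged (Δf/f < 1%). With the final f = 0.05838: V = √(2·1088·0.03965/(0.05838·5.611·794.7)) = 0.5757 m/s.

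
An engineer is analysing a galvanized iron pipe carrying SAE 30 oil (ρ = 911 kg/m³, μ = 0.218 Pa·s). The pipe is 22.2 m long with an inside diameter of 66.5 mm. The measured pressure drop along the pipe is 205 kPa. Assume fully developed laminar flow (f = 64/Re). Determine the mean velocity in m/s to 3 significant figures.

For laminar flow, f = 64/Re with Re = ρVD/μ, so Darcy-Weisbach reduces to ΔP = 32μLV/D². Solving for V: V = ΔP·D²/(32μL) = 2.05e+05·(0.0665)²/(32·0.218·22.2) = 5.854 m/s.
Check: Re = ρVD/μ = 911·5.854·0.0665/0.218 = 1627 < 2300, so the laminar assumption holds.

V ≈ 5.85 m/s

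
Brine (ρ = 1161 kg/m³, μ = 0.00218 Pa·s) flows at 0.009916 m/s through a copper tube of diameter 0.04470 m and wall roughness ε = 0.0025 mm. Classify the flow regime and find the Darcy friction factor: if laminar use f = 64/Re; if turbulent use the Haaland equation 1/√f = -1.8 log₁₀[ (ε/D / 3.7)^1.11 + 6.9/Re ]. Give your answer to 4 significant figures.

Re = ρVD/μ = 1161·0.009916·0.0447/0.00218 = 236.1.
Re < 2300 → laminar, so f = 64/Re = 0.2711 (roughness is irrelevant in laminar flow).

f ≈ 0.2711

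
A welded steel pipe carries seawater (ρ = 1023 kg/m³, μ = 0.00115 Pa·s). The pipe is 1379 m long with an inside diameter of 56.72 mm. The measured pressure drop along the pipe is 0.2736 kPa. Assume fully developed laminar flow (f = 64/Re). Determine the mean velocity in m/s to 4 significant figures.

For laminar flow, f = 64/Re with Re = ρVD/μ, so Darcy-Weisbach reduces to ΔP = 32μLV/D². Solving for V: V = ΔP·D²/(32μL) = 273.6·(0.05672)²/(32·0.00115·1379) = 0.01735 m/s.
Check: Re = ρVD/μ = 1023·0.01735·0.05672/0.00115 = 875.2 < 2300, so the laminar assumption holds.

V ≈ 0.01735 m/s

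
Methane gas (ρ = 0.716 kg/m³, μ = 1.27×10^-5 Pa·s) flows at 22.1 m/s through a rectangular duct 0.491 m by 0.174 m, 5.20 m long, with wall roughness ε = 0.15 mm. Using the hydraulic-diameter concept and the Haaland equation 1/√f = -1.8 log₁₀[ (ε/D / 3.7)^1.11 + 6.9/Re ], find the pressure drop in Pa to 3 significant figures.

ΔP ≈ 65.4 Pa

Hydraulic diameter D_h = 4A/P = 4·(0.491·0.174)/(2·(0.491+0.174)) = 0.3417/1.33 = 0.2569 m.
Re = ρVD_h/μ = 0.716·22.1·0.2569/1.27e-05 = 3.201e+05.
ε/D_h = 0.00015/0.2569 = 0.000584; Haaland gives 1/√f = -1.8 log₁₀[6.02e-05+2.16e-05] = 7.357, so f = 0.01847.
ΔP = f(L/D_h)(ρV²/2) = 0.01847·5.2/0.2569·174.9 = 65.37 Pa.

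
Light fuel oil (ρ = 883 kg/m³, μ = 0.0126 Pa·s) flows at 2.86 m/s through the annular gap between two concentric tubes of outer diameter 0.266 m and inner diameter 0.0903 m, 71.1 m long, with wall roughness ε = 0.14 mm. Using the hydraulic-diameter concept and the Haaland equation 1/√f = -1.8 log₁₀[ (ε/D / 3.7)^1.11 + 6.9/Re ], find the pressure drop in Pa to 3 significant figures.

Hydraulic diameter D_h = 4A/P = D_o - D_i = 0.266 - 0.0903 = 0.1757 m.
Re = ρVD_h/μ = 883·2.86·0.1757/0.0126 = 3.522e+04.
ε/D_h = 0.00014/0.1757 = 0.000797; Haaland gives 1/√f = -1.8 log₁₀[8.51e-05+0.000196] = 6.392, so f = 0.02447.
ΔP = f(L/D_h)(ρV²/2) = 0.02447·71.1/0.1757·3611 = 3.576e+04 Pa.

ΔP ≈ 35800 Pa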